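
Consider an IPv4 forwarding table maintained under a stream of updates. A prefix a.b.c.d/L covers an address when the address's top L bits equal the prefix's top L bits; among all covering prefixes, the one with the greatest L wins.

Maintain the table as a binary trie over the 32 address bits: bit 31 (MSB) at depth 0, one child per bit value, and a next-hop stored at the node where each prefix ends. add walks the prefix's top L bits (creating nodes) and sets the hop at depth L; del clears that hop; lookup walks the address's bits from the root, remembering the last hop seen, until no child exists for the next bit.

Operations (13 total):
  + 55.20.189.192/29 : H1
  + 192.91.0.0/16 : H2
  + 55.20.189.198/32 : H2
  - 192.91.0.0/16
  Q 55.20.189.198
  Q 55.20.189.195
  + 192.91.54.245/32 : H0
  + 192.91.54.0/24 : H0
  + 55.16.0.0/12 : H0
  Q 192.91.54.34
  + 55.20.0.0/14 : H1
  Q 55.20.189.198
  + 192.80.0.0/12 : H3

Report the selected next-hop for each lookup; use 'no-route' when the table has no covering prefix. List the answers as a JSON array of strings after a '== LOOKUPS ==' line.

Apply in order:
  add 55.20.189.192/29 -> H1 at depth 29
  add 192.91.0.0/16 -> H2 at depth 16
  add 55.20.189.198/32 -> H2 at depth 32
  del 192.91.0.0/16 (clear depth 16)
  Q 55.20.189.198: descend 00110111000101001011110111000110 ; hops seen [H1,H2] ; pick H2
  Q 55.20.189.195: descend 00110111000101001011110111000 ; hops seen [H1] ; pick H1
  add 192.91.54.245/32 -> H0 at depth 32
  add 192.91.54.0/24 -> H0 at depth 24
  add 55.16.0.0/12 -> H0 at depth 12
  Q 192.91.54.34: descend 110000000101101100110110 ; hops seen [H0] ; pick H0
  add 55.20.0.0/14 -> H1 at depth 14
  Q 55.20.189.198: descend 00110111000101001011110111000110 ; hops seen [H0,H1,H1,H2] ; pick H2
  add 192.80.0.0/12 -> H3 at depth 12

== LOOKUPS ==
["H2","H1","H0","H2"]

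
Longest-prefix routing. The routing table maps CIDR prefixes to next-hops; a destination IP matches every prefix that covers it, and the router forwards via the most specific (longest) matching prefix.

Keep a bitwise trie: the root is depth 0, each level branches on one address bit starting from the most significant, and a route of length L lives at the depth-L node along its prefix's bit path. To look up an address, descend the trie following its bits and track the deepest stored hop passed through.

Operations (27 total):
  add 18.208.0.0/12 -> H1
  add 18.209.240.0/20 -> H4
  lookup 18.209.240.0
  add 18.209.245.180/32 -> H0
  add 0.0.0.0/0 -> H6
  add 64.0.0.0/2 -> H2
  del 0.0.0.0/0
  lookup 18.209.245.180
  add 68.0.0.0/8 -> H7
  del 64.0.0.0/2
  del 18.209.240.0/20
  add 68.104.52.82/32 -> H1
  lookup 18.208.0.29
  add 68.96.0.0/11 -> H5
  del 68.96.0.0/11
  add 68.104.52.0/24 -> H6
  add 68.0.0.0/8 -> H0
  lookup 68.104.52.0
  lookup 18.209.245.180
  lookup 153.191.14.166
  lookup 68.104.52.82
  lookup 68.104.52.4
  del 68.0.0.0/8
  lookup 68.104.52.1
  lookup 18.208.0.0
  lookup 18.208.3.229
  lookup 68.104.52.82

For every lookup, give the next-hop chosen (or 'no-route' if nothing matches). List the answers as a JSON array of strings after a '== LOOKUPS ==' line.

Apply in order:
  add 18.208.0.0/12 -> H1 at depth 12
  add 18.209.240.0/20 -> H4 at depth 20
  lookup 18.209.240.0: bits 00010010110100011111 walk d0:-→d1:-→d2:-→d3:-→d4:-→d5:-→d6:-→d7:-→d8:-→d9:-→d10:-→d11:-→d12:H1→d13:-→d14:-→d15:-→d16:-→d17:-→d18:-→d19:-→d20:H4 -> H4
  add 18.209.245.180/32 -> H0 at depth 32
  add 0.0.0.0/0 -> H6 at depth 0
  add 64.0.0.0/2 -> H2 at depth 2
  del 0.0.0.0/0 (clear depth 0)
  lookup 18.209.245.180: bits 00010010110100011111010110110100 walk d0:-→d1:-→d2:-→d3:-→d4:-→d5:-→d6:-→d7:-→d8:-→d9:-→d10:-→d11:-→d12:H1→d13:-→d14:-→d15:-→d16:-→d17:-→d18:-→d19:-→d20:H4→d21:-→d22:-→d23:-→d24:-→d25:-→d26:-→d27:-→d28:-→d29:-→d30:-→d31:-→d32:H0 -> H0
  add 68.0.0.0/8 -> H7 at depth 8
  del 64.0.0.0/2 (clear depth 2)
  del 18.209.240.0/20 (clear depth 20)
  add 68.104.52.82/32 -> H1 at depth 32
  lookup 18.208.0.29: bits 000100101101000 walk d0:-→d1:-→d2:-→d3:-→d4:-→d5:-→d6:-→d7:-→d8:-→d9:-→d10:-→d11:-→d12:H1→d13:-→d14:-→d15:- -> H1
  add 68.96.0.0/11 -> H5 at depth 11
  del 68.96.0.0/11 (clear depth 11)
  add 68.104.52.0/24 -> H6 at depth 24
  add 68.0.0.0/8 -> H0 at depth 8
  lookup 68.104.52.0: bits 0100010001101000001101000 walk d0:-→d1:-→d2:-→d3:-→d4:-→d5:-→d6:-→d7:-→d8:H0→d9:-→d10:-→d11:-→d12:-→d13:-→d14:-→d15:-→d16:-→d17:-→d18:-→d19:-→d20:-→d21:-→d22:-→d23:-→d24:H6→d25:- -> H6
  lookup 18.209.245.180: bits 00010010110100011111010110110100 walk d0:-→d1:-→d2:-→d3:-→d4:-→d5:-→d6:-→d7:-→d8:-→d9:-→d10:-→d11:-→d12:H1→d13:-→d14:-→d15:-→d16:-→d17:-→d18:-→d19:-→d20:-→d21:-→d22:-→d23:-→d24:-→d25:-→d26:-→d27:-→d28:-→d29:-→d30:-→d31:-→d32:H0 -> H0
  lookup 153.191.14.166: bits ε walk d0:- -> no-route
  lookup 68.104.52.82: bits 01000100011010000011010001010010 walk d0:-→d1:-→d2:-→d3:-→d4:-→d5:-→d6:-→d7:-→d8:H0→d9:-→d10:-→d11:-→d12:-→d13:-→d14:-→d15:-→d16:-→d17:-→d18:-→d19:-→d20:-→d21:-→d22:-→d23:-→d24:H6→d25:-→d26:-→d27:-→d28:-→d29:-→d30:-→d31:-→d32:H1 -> H1
  lookup 68.104.52.4: bits 0100010001101000001101000 walk d0:-→d1:-→d2:-→d3:-→d4:-→d5:-→d6:-→d7:-→d8:H0→d9:-→d10:-→d11:-→d12:-→d13:-→d14:-→d15:-→d16:-→d17:-→d18:-→d19:-→d20:-→d21:-→d22:-→d23:-→d24:H6→d25:- -> H6
  del 68.0.0.0/8 (clear depth 8)
  lookup 68.104.52.1: bits 0100010001101000001101000 walk d0:-→d1:-→d2:-→d3:-→d4:-→d5:-→d6:-→d7:-→d8:-→d9:-→d10:-→d11:-→d12:-→d13:-→d14:-→d15:-→d16:-→d17:-→d18:-→d19:-→d20:-→d21:-→d22:-→d23:-→d24:H6→d25:- -> H6
  lookup 18.208.0.0: bits 000100101101000 walk d0:-→d1:-→d2:-→d3:-→d4:-→d5:-→d6:-→d7:-→d8:-→d9:-→d10:-→d11:-→d12:H1→d13:-→d14:-→d15:- -> H1
  lookup 18.208.3.229: bits 000100101101000 walk d0:-→d1:-→d2:-→d3:-→d4:-→d5:-→d6:-→d7:-→d8:-→d9:-→d10:-→d11:-→d12:H1→d13:-→d14:-→d15:- -> H1
  lookup 68.104.52.82: bits 01000100011010000011010001010010 walk d0:-→d1:-→d2:-→d3:-→d4:-→d5:-→d6:-→d7:-→d8:-→d9:-→d10:-→d11:-→d12:-→d13:-→d14:-→d15:-→d16:-→d17:-→d18:-→d19:-→d20:-→d21:-→d22:-→d23:-→d24:H6→d25:-→d26:-→d27:-→d28:-→d29:-→d30:-→d31:-→d32:H1 -> H1

== LOOKUPS ==
["H4","H0","H1","H6","H0","no-route","H1","H6","H6","H1","H1","H1"]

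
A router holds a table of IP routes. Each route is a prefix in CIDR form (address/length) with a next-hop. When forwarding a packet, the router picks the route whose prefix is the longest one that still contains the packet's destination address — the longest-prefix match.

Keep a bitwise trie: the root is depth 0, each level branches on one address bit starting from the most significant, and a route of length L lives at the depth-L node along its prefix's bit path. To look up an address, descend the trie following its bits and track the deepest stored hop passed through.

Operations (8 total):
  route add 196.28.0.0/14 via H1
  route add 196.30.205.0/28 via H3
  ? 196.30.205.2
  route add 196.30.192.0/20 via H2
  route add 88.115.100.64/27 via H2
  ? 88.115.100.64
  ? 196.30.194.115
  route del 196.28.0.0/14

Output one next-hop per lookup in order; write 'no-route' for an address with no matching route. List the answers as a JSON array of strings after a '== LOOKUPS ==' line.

Apply in order:
  add 196.28.0.0/14 -> H1 at depth 14
  add 196.30.205.0/28 -> H3 at depth 28
  ? 196.30.205.2  path d0:-→d1:-→d2:-→d3:-→d4:-→d5:-→d6:-→d7:-→d8:-→d9:-→d10:-→d11:-→d12:-→d13:-→d14:H1→d15:-→d16:-→d17:-→d18:-→d19:-→d20:-→d21:-→d22:-→d23:-→d24:-→d25:-→d26:-→d27:-→d28:H3  best=H3
  add 196.30.192.0/20 -> H2 at depth 20
  add 88.115.100.64/27 -> H2 at depth 27
  ? 88.115.100.64  path d0:-→d1:-→d2:-→d3:-→d4:-→d5:-→d6:-→d7:-→d8:-→d9:-→d10:-→d11:-→d12:-→d13:-→d14:-→d15:-→d16:-→d17:-→d18:-→d19:-→d20:-→d21:-→d22:-→d23:-→d24:-→d25:-→d26:-→d27:H2  best=H2
  ? 196.30.194.115  path d0:-→d1:-→d2:-→d3:-→d4:-→d5:-→d6:-→d7:-→d8:-→d9:-→d10:-→d11:-→d12:-→d13:-→d14:H1→d15:-→d16:-→d17:-→d18:-→d19:-→d20:H2  best=H2
  - 196.28.0.0/14 clear@14

== LOOKUPS ==
["H3","H2","H2"]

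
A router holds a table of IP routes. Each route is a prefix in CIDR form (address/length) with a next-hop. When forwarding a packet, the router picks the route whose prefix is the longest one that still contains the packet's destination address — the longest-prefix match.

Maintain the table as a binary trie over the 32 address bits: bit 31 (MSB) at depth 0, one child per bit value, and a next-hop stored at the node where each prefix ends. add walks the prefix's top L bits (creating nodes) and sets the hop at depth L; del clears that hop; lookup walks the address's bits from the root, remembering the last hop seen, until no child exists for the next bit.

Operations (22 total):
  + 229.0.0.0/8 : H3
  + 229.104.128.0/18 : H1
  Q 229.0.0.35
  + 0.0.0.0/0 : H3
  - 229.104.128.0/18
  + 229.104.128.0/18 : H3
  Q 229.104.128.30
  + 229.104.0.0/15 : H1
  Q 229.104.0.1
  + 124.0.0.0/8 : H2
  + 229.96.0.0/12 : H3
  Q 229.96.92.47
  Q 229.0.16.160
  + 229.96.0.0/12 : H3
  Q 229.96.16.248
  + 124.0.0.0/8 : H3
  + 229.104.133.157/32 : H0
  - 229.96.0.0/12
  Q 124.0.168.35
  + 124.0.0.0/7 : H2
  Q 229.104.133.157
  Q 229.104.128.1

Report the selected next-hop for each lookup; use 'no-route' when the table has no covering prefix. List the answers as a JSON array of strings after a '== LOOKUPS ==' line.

Process each operation:
  + 229.0.0.0/8 (H3) depth=8
  + 229.104.128.0/18 (H1) depth=18
  Q 229.0.0.35: descend 111001010 ; hops seen [H3] ; pick H3
  + 0.0.0.0/0 (H3) depth=0
  - 229.104.128.0/18 clear@18
  + 229.104.128.0/18 (H3) depth=18
  Q 229.104.128.30: descend 111001010110100010 ; hops seen [H3,H3,H3] ; pick H3
  + 229.104.0.0/15 (H1) depth=15
  Q 229.104.0.1: descend 1110010101101000 ; hops seen [H3,H3,H1] ; pick H1
  + 124.0.0.0/8 (H2) depth=8
  + 229.96.0.0/12 (H3) depth=12
  Q 229.96.92.47: descend 111001010110 ; hops seen [H3,H3,H3] ; pick H3
  Q 229.0.16.160: descend 111001010 ; hops seen [H3,H3] ; pick H3
  + 229.96.0.0/12 (H3) depth=12
  Q 229.96.16.248: descend 111001010110 ; hops seen [H3,H3,H3] ; pick H3
  + 124.0.0.0/8 (H3) depth=8
  + 229.104.133.157/32 (H0) depth=32
  - 229.96.0.0/12 clear@12
  Q 124.0.168.35: descend 01111100 ; hops seen [H3,H3] ; pick H3
  + 124.0.0.0/7 (H2) depth=7
  Q 229.104.133.157: descend 11100101011010001000010110011101 ; hops seen [H3,H3,H1,H3,H0] ; pick H0
  Q 229.104.128.1: descend 111001010110100010000 ; hops seen [H3,H3,H1,H3] ; pick H3

== LOOKUPS ==
["H3","H3","H1","H3","H3","H3","H3","H0","H3"]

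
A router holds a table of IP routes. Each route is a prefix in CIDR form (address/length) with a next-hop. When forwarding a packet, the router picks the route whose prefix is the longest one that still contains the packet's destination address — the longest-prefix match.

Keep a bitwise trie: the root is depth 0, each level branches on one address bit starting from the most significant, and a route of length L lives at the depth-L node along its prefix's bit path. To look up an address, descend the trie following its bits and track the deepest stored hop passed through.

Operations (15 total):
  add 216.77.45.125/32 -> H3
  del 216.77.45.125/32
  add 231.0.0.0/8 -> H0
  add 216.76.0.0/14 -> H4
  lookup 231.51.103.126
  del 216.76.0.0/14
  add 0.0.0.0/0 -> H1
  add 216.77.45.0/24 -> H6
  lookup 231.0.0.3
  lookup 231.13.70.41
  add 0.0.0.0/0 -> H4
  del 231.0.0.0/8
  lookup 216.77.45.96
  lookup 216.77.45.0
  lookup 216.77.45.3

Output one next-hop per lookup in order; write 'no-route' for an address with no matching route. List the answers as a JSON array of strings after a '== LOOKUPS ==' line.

Trace:
  + 216.77.45.125/32 (H3) depth=32
  del 216.77.45.125/32 (clear depth 32)
  + 231.0.0.0/8 (H0) depth=8
  + 216.76.0.0/14 (H4) depth=14
  lookup 231.51.103.126: bits 11100111 walk d0:-→d1:-→d2:-→d3:-→d4:-→d5:-→d6:-→d7:-→d8:H0 -> H0
  del 216.76.0.0/14 (clear depth 14)
  + 0.0.0.0/0 (H1) depth=0
  + 216.77.45.0/24 (H6) depth=24
  lookup 231.0.0.3: bits 11100111 walk d0:H1→d1:-→d2:-→d3:-→d4:-→d5:-→d6:-→d7:-→d8:H0 -> H0
  lookup 231.13.70.41: bits 11100111 walk d0:H1→d1:-→d2:-→d3:-→d4:-→d5:-→d6:-→d7:-→d8:H0 -> H0
  + 0.0.0.0/0 (H4) depth=0
  del 231.0.0.0/8 (clear depth 8)
  lookup 216.77.45.96: bits 110110000100110100101101011 walk d0:H4→d1:-→d2:-→d3:-→d4:-→d5:-→d6:-→d7:-→d8:-→d9:-→d10:-→d11:-→d12:-→d13:-→d14:-→d15:-→d16:-→d17:-→d18:-→d19:-→d20:-→d21:-→d22:-→d23:-→d24:H6→d25:-→d26:-→d27:- -> H6
  lookup 216.77.45.0: bits 1101100001001101001011010 walk d0:H4→d1:-→d2:-→d3:-→d4:-→d5:-→d6:-→d7:-→d8:-→d9:-→d10:-→d11:-→d12:-→d13:-→d14:-→d15:-→d16:-→d17:-→d18:-→d19:-→d20:-→d21:-→d22:-→d23:-→d24:H6→d25:- -> H6
  lookup 216.77.45.3: bits 1101100001001101001011010 walk d0:H4→d1:-→d2:-→d3:-→d4:-→d5:-→d6:-→d7:-→d8:-→d9:-→d10:-→d11:-→d12:-→d13:-→d14:-→d15:-→d16:-→d17:-→d18:-→d19:-→d20:-→d21:-→d22:-→d23:-→d24:H6→d25:- -> H6

== LOOKUPS ==
["H0","H0","H0","H6","H6","H6"]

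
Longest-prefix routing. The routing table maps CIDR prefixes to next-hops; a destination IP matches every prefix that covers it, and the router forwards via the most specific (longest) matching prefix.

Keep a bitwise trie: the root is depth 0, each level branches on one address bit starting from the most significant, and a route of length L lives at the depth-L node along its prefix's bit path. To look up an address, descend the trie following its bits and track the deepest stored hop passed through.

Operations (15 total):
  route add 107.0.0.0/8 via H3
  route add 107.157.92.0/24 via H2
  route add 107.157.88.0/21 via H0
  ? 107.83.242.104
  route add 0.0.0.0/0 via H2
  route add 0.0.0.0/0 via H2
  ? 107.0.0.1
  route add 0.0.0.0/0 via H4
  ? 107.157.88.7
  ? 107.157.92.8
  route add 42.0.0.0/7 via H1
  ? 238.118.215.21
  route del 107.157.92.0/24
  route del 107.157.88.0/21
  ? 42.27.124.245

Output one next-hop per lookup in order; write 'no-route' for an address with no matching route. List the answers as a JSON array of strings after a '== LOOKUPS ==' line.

Trace:
  + 107.0.0.0/8 (H3) depth=8
  + 107.157.92.0/24 (H2) depth=24
  + 107.157.88.0/21 (H0) depth=21
  ? 107.83.242.104  path d0:-→d1:-→d2:-→d3:-→d4:-→d5:-→d6:-→d7:-→d8:H3  best=H3
  + 0.0.0.0/0 (H2) depth=0
  + 0.0.0.0/0 (H2) depth=0
  ? 107.0.0.1  path d0:H2→d1:-→d2:-→d3:-→d4:-→d5:-→d6:-→d7:-→d8:H3  best=H3
  + 0.0.0.0/0 (H4) depth=0
  ? 107.157.88.7  path d0:H4→d1:-→d2:-→d3:-→d4:-→d5:-→d6:-→d7:-→d8:H3→d9:-→d10:-→d11:-→d12:-→d13:-→d14:-→d15:-→d16:-→d17:-→d18:-→d19:-→d20:-→d21:H0  best=H0
  ? 107.157.92.8  path d0:H4→d1:-→d2:-→d3:-→d4:-→d5:-→d6:-→d7:-→d8:H3→d9:-→d10:-→d11:-→d12:-→d13:-→d14:-→d15:-→d16:-→d17:-→d18:-→d19:-→d20:-→d21:H0→d22:-→d23:-→d24:H2  best=H2
  + 42.0.0.0/7 (H1) depth=7
  ? 238.118.215.21  path d0:H4  best=H4
  del 107.157.92.0/24 (clear depth 24)
  del 107.157.88.0/21 (clear depth 21)
  ? 42.27.124.245  path d0:H4→d1:-→d2:-→d3:-→d4:-→d5:-→d6:-→d7:H1  best=H1

== LOOKUPS ==
["H3","H3","H0","H2","H4","H1"]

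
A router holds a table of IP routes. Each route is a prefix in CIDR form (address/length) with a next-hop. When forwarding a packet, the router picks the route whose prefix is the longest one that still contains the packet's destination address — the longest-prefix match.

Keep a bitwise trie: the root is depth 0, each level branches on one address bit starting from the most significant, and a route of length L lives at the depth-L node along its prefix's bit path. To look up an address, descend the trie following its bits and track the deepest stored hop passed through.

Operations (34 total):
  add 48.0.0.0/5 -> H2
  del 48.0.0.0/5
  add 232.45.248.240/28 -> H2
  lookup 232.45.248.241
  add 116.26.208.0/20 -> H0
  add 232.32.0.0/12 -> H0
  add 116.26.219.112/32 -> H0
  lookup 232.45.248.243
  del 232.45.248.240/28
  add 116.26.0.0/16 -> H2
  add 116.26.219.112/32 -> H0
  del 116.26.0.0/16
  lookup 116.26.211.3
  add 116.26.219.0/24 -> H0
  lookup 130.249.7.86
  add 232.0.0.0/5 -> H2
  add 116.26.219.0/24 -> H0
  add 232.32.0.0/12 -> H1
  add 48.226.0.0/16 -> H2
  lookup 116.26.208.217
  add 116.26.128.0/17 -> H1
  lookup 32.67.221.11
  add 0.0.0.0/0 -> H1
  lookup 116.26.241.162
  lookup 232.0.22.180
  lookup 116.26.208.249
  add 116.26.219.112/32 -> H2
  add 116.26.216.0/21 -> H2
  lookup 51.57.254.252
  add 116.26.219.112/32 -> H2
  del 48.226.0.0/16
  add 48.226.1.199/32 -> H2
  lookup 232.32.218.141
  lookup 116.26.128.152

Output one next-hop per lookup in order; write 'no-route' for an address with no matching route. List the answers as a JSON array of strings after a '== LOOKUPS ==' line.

Apply in order:
  + 48.0.0.0/5 (H2) depth=5
  del 48.0.0.0/5 (clear depth 5)
  + 232.45.248.240/28 (H2) depth=28
  lookup 232.45.248.241: bits 1110100000101101111110001111 walk d0:-→d1:-→d2:-→d3:-→d4:-→d5:-→d6:-→d7:-→d8:-→d9:-→d10:-→d11:-→d12:-→d13:-→d14:-→d15:-→d16:-→d17:-→d18:-→d19:-→d20:-→d21:-→d22:-→d23:-→d24:-→d25:-→d26:-→d27:-→d28:H2 -> H2
  + 116.26.208.0/20 (H0) depth=20
  + 232.32.0.0/12 (H0) depth=12
  + 116.26.219.112/32 (H0) depth=32
  lookup 232.45.248.243: bits 1110100000101101111110001111 walk d0:-→d1:-→d2:-→d3:-→d4:-→d5:-→d6:-→d7:-→d8:-→d9:-→d10:-→d11:-→d12:H0→d13:-→d14:-→d15:-→d16:-→d17:-→d18:-→d19:-→d20:-→d21:-→d22:-→d23:-→d24:-→d25:-→d26:-→d27:-→d28:H2 -> H2
  del 232.45.248.240/28 (clear depth 28)
  + 116.26.0.0/16 (H2) depth=16
  + 116.26.219.112/32 (H0) depth=32
  del 116.26.0.0/16 (clear depth 16)
  lookup 116.26.211.3: bits 01110100000110101101 walk d0:-→d1:-→d2:-→d3:-→d4:-→d5:-→d6:-→d7:-→d8:-→d9:-→d10:-→d11:-→d12:-→d13:-→d14:-→d15:-→d16:-→d17:-→d18:-→d19:-→d20:H0 -> H0
  + 116.26.219.0/24 (H0) depth=24
  lookup 130.249.7.86: bits 1 walk d0:-→d1:- -> no-route
  + 232.0.0.0/5 (H2) depth=5
  + 116.26.219.0/24 (H0) depth=24
  + 232.32.0.0/12 (H1) depth=12
  + 48.226.0.0/16 (H2) depth=16
  lookup 116.26.208.217: bits 01110100000110101101 walk d0:-→d1:-→d2:-→d3:-→d4:-→d5:-→d6:-→d7:-→d8:-→d9:-→d10:-→d11:-→d12:-→d13:-→d14:-→d15:-→d16:-→d17:-→d18:-→d19:-→d20:H0 -> H0
  + 116.26.128.0/17 (H1) depth=17
  lookup 32.67.221.11: bits 001 walk d0:-→d1:-→d2:-→d3:- -> no-route
  + 0.0.0.0/0 (H1) depth=0
  lookup 116.26.241.162: bits 011101000001101011 walk d0:H1→d1:-→d2:-→d3:-→d4:-→d5:-→d6:-→d7:-→d8:-→d9:-→d10:-→d11:-→d12:-→d13:-→d14:-→d15:-→d16:-→d17:H1→d18:- -> H1
  lookup 232.0.22.180: bits 1110100000 walk d0:H1→d1:-→d2:-→d3:-→d4:-→d5:H2→d6:-→d7:-→d8:-→d9:-→d10:- -> H2
  lookup 116.26.208.249: bits 01110100000110101101 walk d0:H1→d1:-→d2:-→d3:-→d4:-→d5:-→d6:-→d7:-→d8:-→d9:-→d10:-→d11:-→d12:-→d13:-→d14:-→d15:-→d16:-→d17:H1→d18:-→d19:-→d20:H0 -> H0
  + 116.26.219.112/32 (H2) depth=32
  + 116.26.216.0/21 (H2) depth=21
  lookup 51.57.254.252: bits 001100 walk d0:H1→d1:-→d2:-→d3:-→d4:-→d5:-→d6:- -> H1
  + 116.26.219.112/32 (H2) depth=32
  del 48.226.0.0/16 (clear depth 16)
  + 48.226.1.199/32 (H2) depth=32
  lookup 232.32.218.141: bits 111010000010 walk d0:H1→d1:-→d2:-→d3:-→d4:-→d5:H2→d6:-→d7:-→d8:-→d9:-→d10:-→d11:-→d12:H1 -> H1
  lookup 116.26.128.152: bits 01110100000110101 walk d0:H1→d1:-→d2:-→d3:-→d4:-→d5:-→d6:-→d7:-→d8:-→d9:-→d10:-→d11:-→d12:-→d13:-→d14:-→d15:-→d16:-→d17:H1 -> H1

== LOOKUPS ==
["H2","H2","H0","no-route","H0","no-route","H1","H2","H0","H1","H1","H1"]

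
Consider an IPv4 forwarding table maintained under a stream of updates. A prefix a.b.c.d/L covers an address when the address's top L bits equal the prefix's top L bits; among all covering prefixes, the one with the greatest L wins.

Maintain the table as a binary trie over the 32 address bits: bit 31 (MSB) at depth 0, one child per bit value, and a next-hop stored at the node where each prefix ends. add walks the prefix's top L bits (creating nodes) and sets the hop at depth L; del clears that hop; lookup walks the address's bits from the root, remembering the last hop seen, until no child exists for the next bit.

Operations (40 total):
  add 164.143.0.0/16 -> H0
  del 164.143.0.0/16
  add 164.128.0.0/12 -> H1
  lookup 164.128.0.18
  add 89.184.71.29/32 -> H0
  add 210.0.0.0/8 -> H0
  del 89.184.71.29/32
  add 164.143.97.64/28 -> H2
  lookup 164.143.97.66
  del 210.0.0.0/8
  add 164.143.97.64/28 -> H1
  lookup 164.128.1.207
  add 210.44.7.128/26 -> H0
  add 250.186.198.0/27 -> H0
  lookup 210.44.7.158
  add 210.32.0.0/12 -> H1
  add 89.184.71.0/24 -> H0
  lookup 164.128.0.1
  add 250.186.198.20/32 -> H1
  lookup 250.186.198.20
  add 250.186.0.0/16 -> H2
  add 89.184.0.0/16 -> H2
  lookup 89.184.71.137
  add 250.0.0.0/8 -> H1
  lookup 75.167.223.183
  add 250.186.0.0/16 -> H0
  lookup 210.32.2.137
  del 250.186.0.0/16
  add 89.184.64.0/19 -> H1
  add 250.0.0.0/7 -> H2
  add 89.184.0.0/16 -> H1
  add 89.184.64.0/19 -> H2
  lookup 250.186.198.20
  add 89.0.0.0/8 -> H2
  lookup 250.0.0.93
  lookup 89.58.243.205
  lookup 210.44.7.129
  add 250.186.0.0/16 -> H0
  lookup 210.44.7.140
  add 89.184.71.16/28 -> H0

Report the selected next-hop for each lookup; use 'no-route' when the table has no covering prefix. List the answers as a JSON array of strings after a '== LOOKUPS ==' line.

Trace:
  add 164.143.0.0/16 -> H0 at depth 16
  - 164.143.0.0/16 clear@16
  add 164.128.0.0/12 -> H1 at depth 12
  Q 164.128.0.18: descend 101001001000 ; hops seen [H1] ; pick H1
  add 89.184.71.29/32 -> H0 at depth 32
  add 210.0.0.0/8 -> H0 at depth 8
  - 89.184.71.29/32 clear@32
  add 164.143.97.64/28 -> H2 at depth 28
  Q 164.143.97.66: descend 1010010010001111011000010100 ; hops seen [H1,H2] ; pick H2
  - 210.0.0.0/8 clear@8
  add 164.143.97.64/28 -> H1 at depth 28
  Q 164.128.1.207: descend 101001001000 ; hops seen [H1] ; pick H1
  add 210.44.7.128/26 -> H0 at depth 26
  add 250.186.198.0/27 -> H0 at depth 27
  Q 210.44.7.158: descend 11010010001011000000011110 ; hops seen [H0] ; pick H0
  add 210.32.0.0/12 -> H1 at depth 12
  add 89.184.71.0/24 -> H0 at depth 24
  Q 164.128.0.1: descend 101001001000 ; hops seen [H1] ; pick H1
  add 250.186.198.20/32 -> H1 at depth 32
  Q 250.186.198.20: descend 11111010101110101100011000010100 ; hops seen [H0,H1] ; pick H1
  add 250.186.0.0/16 -> H2 at depth 16
  add 89.184.0.0/16 -> H2 at depth 16
  Q 89.184.71.137: descend 010110011011100001000111 ; hops seen [H2,H0] ; pick H0
  add 250.0.0.0/8 -> H1 at depth 8
  Q 75.167.223.183: descend 010 ; hops seen [∅] ; pick no-route
  add 250.186.0.0/16 -> H0 at depth 16
  Q 210.32.2.137: descend 110100100010 ; hops seen [H1] ; pick H1
  - 250.186.0.0/16 clear@16
  add 89.184.64.0/19 -> H1 at depth 19
  add 250.0.0.0/7 -> H2 at depth 7
  add 89.184.0.0/16 -> H1 at depth 16
  add 89.184.64.0/19 -> H2 at depth 19
  Q 250.186.198.20: descend 11111010101110101100011000010100 ; hops seen [H2,H1,H0,H1] ; pick H1
  add 89.0.0.0/8 -> H2 at depth 8
  Q 250.0.0.93: descend 11111010 ; hops seen [H2,H1] ; pick H1
  Q 89.58.243.205: descend 01011001 ; hops seen [H2] ; pick H2
  Q 210.44.7.129: descend 11010010001011000000011110 ; hops seen [H1,H0] ; pick H0
  add 250.186.0.0/16 -> H0 at depth 16
  Q 210.44.7.140: descend 11010010001011000000011110 ; hops seen [H1,H0] ; pick H0
  add 89.184.71.16/28 -> H0 at depth 28

== LOOKUPS ==
["H1","H2","H1","H0","H1","H1","H0","no-route","H1","H1","H1","H2","H0","H0"]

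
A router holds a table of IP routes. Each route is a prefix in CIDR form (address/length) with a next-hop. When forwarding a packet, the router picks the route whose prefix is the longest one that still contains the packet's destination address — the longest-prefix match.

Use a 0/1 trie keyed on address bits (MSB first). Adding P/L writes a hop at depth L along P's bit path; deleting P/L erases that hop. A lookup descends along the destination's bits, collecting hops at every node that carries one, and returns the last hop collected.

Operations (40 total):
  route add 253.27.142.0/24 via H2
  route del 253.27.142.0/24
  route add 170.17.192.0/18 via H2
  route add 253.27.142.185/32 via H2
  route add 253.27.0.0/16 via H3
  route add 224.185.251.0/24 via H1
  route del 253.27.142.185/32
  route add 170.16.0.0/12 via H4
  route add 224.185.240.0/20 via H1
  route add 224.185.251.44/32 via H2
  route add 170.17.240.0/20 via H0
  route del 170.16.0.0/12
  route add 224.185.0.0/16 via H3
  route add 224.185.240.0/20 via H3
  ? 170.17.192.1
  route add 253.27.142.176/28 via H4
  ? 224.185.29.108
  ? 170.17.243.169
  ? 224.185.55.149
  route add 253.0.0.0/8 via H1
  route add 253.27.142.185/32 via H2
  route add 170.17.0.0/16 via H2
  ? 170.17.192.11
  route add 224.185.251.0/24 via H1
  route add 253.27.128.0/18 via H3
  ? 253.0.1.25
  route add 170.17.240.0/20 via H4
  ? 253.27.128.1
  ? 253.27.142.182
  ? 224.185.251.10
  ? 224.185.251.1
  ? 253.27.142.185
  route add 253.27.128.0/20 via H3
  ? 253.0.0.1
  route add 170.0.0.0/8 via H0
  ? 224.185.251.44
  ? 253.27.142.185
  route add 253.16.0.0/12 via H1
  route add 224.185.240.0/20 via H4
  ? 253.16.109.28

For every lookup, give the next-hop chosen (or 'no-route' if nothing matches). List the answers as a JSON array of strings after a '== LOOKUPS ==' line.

Apply in order:
  add 253.27.142.0/24 -> H2 at depth 24
  - 253.27.142.0/24 clear@24
  add 170.17.192.0/18 -> H2 at depth 18
  add 253.27.142.185/32 -> H2 at depth 32
  add 253.27.0.0/16 -> H3 at depth 16
  add 224.185.251.0/24 -> H1 at depth 24
  - 253.27.142.185/32 clear@32
  add 170.16.0.0/12 -> H4 at depth 12
  add 224.185.240.0/20 -> H1 at depth 20
  add 224.185.251.44/32 -> H2 at depth 32
  add 170.17.240.0/20 -> H0 at depth 20
  - 170.16.0.0/12 clear@12
  add 224.185.0.0/16 -> H3 at depth 16
  add 224.185.240.0/20 -> H3 at depth 20
  Q 170.17.192.1: descend 101010100001000111 ; hops seen [H2] ; pick H2
  add 253.27.142.176/28 -> H4 at depth 28
  Q 224.185.29.108: descend 1110000010111001 ; hops seen [H3] ; pick H3
  Q 170.17.243.169: descend 10101010000100011111 ; hops seen [H2,H0] ; pick H0
  Q 224.185.55.149: descend 1110000010111001 ; hops seen [H3] ; pick H3
  add 253.0.0.0/8 -> H1 at depth 8
  add 253.27.142.185/32 -> H2 at depth 32
  add 170.17.0.0/16 -> H2 at depth 16
  Q 170.17.192.11: descend 101010100001000111 ; hops seen [H2,H2] ; pick H2
  add 224.185.251.0/24 -> H1 at depth 24
  add 253.27.128.0/18 -> H3 at depth 18
  Q 253.0.1.25: descend 11111101000 ; hops seen [H1] ; pick H1
  add 170.17.240.0/20 -> H4 at depth 20
  Q 253.27.128.1: descend 11111101000110111000 ; hops seen [H1,H3,H3] ; pick H3
  Q 253.27.142.182: descend 1111110100011011100011101011 ; hops seen [H1,H3,H3,H4] ; pick H4
  Q 224.185.251.10: descend 11100000101110011111101100 ; hops seen [H3,H3,H1] ; pick H1
  Q 224.185.251.1: descend 11100000101110011111101100 ; hops seen [H3,H3,H1] ; pick H1
  Q 253.27.142.185: descend 11111101000110111000111010111001 ; hops seen [H1,H3,H3,H4,H2] ; pick H2
  add 253.27.128.0/20 -> H3 at depth 20
  Q 253.0.0.1: descend 11111101000 ; hops seen [H1] ; pick H1
  add 170.0.0.0/8 -> H0 at depth 8
  Q 224.185.251.44: descend 11100000101110011111101100101100 ; hops seen [H3,H3,H1,H2] ; pick H2
  Q 253.27.142.185: descend 11111101000110111000111010111001 ; hops seen [H1,H3,H3,H3,H4,H2] ; pick H2
  add 253.16.0.0/12 -> H1 at depth 12
  add 224.185.240.0/20 -> H4 at depth 20
  Q 253.16.109.28: descend 111111010001 ; hops seen [H1,H1] ; pick H1

== LOOKUPS ==
["H2","H3","H0","H3","H2","H1","H3","H4","H1","H1","H2","H1","H2","H2","H1"]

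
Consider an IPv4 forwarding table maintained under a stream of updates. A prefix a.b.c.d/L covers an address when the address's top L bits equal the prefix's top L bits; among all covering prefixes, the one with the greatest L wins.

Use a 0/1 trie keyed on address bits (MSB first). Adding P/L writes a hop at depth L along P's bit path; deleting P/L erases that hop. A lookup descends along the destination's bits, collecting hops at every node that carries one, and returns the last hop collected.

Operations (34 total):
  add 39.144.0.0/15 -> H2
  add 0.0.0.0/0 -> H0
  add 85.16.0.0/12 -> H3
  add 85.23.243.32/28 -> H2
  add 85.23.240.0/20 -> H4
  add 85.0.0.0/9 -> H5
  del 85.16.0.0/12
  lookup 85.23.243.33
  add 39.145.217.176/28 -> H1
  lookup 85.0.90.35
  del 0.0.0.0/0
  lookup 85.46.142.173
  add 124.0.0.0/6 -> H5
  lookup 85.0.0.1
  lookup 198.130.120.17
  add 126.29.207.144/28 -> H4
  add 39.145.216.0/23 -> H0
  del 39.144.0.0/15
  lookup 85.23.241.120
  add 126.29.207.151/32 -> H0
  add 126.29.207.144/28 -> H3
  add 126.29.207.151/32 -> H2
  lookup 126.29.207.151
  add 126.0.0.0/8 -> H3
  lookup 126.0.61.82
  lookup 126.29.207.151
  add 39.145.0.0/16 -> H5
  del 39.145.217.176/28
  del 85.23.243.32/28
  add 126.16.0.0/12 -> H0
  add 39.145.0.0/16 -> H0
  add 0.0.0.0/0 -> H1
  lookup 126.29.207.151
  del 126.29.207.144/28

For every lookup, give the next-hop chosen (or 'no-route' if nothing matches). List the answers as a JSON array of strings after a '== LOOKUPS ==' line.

Trace:
  add 39.144.0.0/15 -> H2 at depth 15
  add 0.0.0.0/0 -> H0 at depth 0
  add 85.16.0.0/12 -> H3 at depth 12
  add 85.23.243.32/28 -> H2 at depth 28
  add 85.23.240.0/20 -> H4 at depth 20
  add 85.0.0.0/9 -> H5 at depth 9
  del 85.16.0.0/12 (clear depth 12)
  ? 85.23.243.33  path d0:H0→d1:-→d2:-→d3:-→d4:-→d5:-→d6:-→d7:-→d8:-→d9:H5→d10:-→d11:-→d12:-→d13:-→d14:-→d15:-→d16:-→d17:-→d18:-→d19:-→d20:H4→d21:-→d22:-→d23:-→d24:-→d25:-→d26:-→d27:-→d28:H2  best=H2
  add 39.145.217.176/28 -> H1 at depth 28
  ? 85.0.90.35  path d0:H0→d1:-→d2:-→d3:-→d4:-→d5:-→d6:-→d7:-→d8:-→d9:H5→d10:-→d11:-  best=H5
  del 0.0.0.0/0 (clear depth 0)
  ? 85.46.142.173  path d0:-→d1:-→d2:-→d3:-→d4:-→d5:-→d6:-→d7:-→d8:-→d9:H5→d10:-  best=H5
  add 124.0.0.0/6 -> H5 at depth 6
  ? 85.0.0.1  path d0:-→d1:-→d2:-→d3:-→d4:-→d5:-→d6:-→d7:-→d8:-→d9:H5→d10:-→d11:-  best=H5
  ? 198.130.120.17  path d0:-  best=no-route
  add 126.29.207.144/28 -> H4 at depth 28
  add 39.145.216.0/23 -> H0 at depth 23
  del 39.144.0.0/15 (clear depth 15)
  ? 85.23.241.120  path d0:-→d1:-→d2:-→d3:-→d4:-→d5:-→d6:-→d7:-→d8:-→d9:H5→d10:-→d11:-→d12:-→d13:-→d14:-→d15:-→d16:-→d17:-→d18:-→d19:-→d20:H4→d21:-→d22:-  best=H4
  add 126.29.207.151/32 -> H0 at depth 32
  add 126.29.207.144/28 -> H3 at depth 28
  add 126.29.207.151/32 -> H2 at depth 32
  ? 126.29.207.151  path d0:-→d1:-→d2:-→d3:-→d4:-→d5:-→d6:H5→d7:-→d8:-→d9:-→d10:-→d11:-→d12:-→d13:-→d14:-→d15:-→d16:-→d17:-→d18:-→d19:-→d20:-→d21:-→d22:-→d23:-→d24:-→d25:-→d26:-→d27:-→d28:H3→d29:-→d30:-→d31:-→d32:H2  best=H2
  add 126.0.0.0/8 -> H3 at depth 8
  ? 126.0.61.82  path d0:-→d1:-→d2:-→d3:-→d4:-→d5:-→d6:H5→d7:-→d8:H3→d9:-→d10:-→d11:-  best=H3
  ? 126.29.207.151  path d0:-→d1:-→d2:-→d3:-→d4:-→d5:-→d6:H5→d7:-→d8:H3→d9:-→d10:-→d11:-→d12:-→d13:-→d14:-→d15:-→d16:-→d17:-→d18:-→d19:-→d20:-→d21:-→d22:-→d23:-→d24:-→d25:-→d26:-→d27:-→d28:H3→d29:-→d30:-→d31:-→d32:H2  best=H2
  add 39.145.0.0/16 -> H5 at depth 16
  del 39.145.217.176/28 (clear depth 28)
  del 85.23.243.32/28 (clear depth 28)
  add 126.16.0.0/12 -> H0 at depth 12
  add 39.145.0.0/16 -> H0 at depth 16
  add 0.0.0.0/0 -> H1 at depth 0
  ? 126.29.207.151  path d0:H1→d1:-→d2:-→d3:-→d4:-→d5:-→d6:H5→d7:-→d8:H3→d9:-→d10:-→d11:-→d12:H0→d13:-→d14:-→d15:-→d16:-→d17:-→d18:-→d19:-→d20:-→d21:-→d22:-→d23:-→d24:-→d25:-→d26:-→d27:-→d28:H3→d29:-→d30:-→d31:-→d32:H2  best=H2
  del 126.29.207.144/28 (clear depth 28)

== LOOKUPS ==
["H2","H5","H5","H5","no-route","H4","H2","H3","H2","H2"]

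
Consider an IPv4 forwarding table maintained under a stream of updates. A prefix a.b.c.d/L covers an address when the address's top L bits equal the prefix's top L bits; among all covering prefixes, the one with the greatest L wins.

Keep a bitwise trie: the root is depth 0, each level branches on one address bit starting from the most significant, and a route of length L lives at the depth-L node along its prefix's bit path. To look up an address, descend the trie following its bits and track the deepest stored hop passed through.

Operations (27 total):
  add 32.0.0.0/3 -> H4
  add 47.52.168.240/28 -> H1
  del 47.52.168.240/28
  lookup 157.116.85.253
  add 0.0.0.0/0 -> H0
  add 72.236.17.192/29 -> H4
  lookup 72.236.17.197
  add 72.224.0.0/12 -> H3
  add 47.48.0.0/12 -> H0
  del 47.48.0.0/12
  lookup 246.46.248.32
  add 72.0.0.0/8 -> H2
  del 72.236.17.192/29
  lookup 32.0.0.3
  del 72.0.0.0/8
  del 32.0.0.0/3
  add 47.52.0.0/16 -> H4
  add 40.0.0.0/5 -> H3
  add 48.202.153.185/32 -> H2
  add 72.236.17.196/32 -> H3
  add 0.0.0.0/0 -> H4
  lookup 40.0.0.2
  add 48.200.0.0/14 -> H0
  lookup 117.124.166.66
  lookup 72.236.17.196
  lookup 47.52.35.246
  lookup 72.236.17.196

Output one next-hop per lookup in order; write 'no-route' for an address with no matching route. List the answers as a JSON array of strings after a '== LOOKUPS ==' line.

Apply in order:
  + 32.0.0.0/3 (H4) depth=3
  + 47.52.168.240/28 (H1) depth=28
  del 47.52.168.240/28 (clear depth 28)
  ? 157.116.85.253  path d0:-  best=no-route
  + 0.0.0.0/0 (H0) depth=0
  + 72.236.17.192/29 (H4) depth=29
  ? 72.236.17.197  path d0:H0→d1:-→d2:-→d3:-→d4:-→d5:-→d6:-→d7:-→d8:-→d9:-→d10:-→d11:-→d12:-→d13:-→d14:-→d15:-→d16:-→d17:-→d18:-→d19:-→d20:-→d21:-→d22:-→d23:-→d24:-→d25:-→d26:-→d27:-→d28:-→d29:H4  best=H4
  + 72.224.0.0/12 (H3) depth=12
  + 47.48.0.0/12 (H0) depth=12
  del 47.48.0.0/12 (clear depth 12)
  ? 246.46.248.32  path d0:H0  best=H0
  + 72.0.0.0/8 (H2) depth=8
  del 72.236.17.192/29 (clear depth 29)
  ? 32.0.0.3  path d0:H0→d1:-→d2:-→d3:H4→d4:-  best=H4
  del 72.0.0.0/8 (clear depth 8)
  del 32.0.0.0/3 (clear depth 3)
  + 47.52.0.0/16 (H4) depth=16
  + 40.0.0.0/5 (H3) depth=5
  + 48.202.153.185/32 (H2) depth=32
  + 72.236.17.196/32 (H3) depth=32
  + 0.0.0.0/0 (H4) depth=0
  ? 40.0.0.2  path d0:H4→d1:-→d2:-→d3:-→d4:-→d5:H3  best=H3
  + 48.200.0.0/14 (H0) depth=14
  ? 117.124.166.66  path d0:H4→d1:-→d2:-  best=H4
  ? 72.236.17.196  path d0:H4→d1:-→d2:-→d3:-→d4:-→d5:-→d6:-→d7:-→d8:-→d9:-→d10:-→d11:-→d12:H3→d13:-→d14:-→d15:-→d16:-→d17:-→d18:-→d19:-→d20:-→d21:-→d22:-→d23:-→d24:-→d25:-→d26:-→d27:-→d28:-→d29:-→d30:-→d31:-→d32:H3  best=H3
  ? 47.52.35.246  path d0:H4→d1:-→d2:-→d3:-→d4:-→d5:H3→d6:-→d7:-→d8:-→d9:-→d10:-→d11:-→d12:-→d13:-→d14:-→d15:-→d16:H4  best=H4
  ? 72.236.17.196  path d0:H4→d1:-→d2:-→d3:-→d4:-→d5:-→d6:-→d7:-→d8:-→d9:-→d10:-→d11:-→d12:H3→d13:-→d14:-→d15:-→d16:-→d17:-→d18:-→d19:-→d20:-→d21:-→d22:-→d23:-→d24:-→d25:-→d26:-→d27:-→d28:-→d29:-→d30:-→d31:-→d32:H3  best=H3

== LOOKUPS ==
["no-route","H4","H0","H4","H3","H4","H3","H4","H3"]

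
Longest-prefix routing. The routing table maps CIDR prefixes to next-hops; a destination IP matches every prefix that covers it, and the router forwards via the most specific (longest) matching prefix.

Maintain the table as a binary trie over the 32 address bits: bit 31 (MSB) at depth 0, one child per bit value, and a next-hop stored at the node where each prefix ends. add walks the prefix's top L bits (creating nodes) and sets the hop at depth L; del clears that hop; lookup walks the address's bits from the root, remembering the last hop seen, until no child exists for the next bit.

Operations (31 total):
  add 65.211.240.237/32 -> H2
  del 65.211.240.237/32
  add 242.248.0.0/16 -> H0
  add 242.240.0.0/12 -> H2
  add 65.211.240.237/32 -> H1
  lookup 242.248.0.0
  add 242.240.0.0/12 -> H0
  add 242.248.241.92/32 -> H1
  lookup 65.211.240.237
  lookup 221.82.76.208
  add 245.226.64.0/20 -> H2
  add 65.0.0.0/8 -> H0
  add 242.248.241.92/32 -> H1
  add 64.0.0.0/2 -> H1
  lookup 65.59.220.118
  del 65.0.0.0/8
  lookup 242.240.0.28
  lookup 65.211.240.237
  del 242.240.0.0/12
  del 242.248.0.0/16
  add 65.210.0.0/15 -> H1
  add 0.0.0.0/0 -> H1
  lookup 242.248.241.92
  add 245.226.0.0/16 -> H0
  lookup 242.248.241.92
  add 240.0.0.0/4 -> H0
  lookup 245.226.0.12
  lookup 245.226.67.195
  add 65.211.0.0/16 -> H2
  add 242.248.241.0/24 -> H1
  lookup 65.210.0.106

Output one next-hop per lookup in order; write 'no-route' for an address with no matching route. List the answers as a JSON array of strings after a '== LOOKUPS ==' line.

Trace:
  add 65.211.240.237/32 -> H2 at depth 32
  - 65.211.240.237/32 clear@32
  add 242.248.0.0/16 -> H0 at depth 16
  add 242.240.0.0/12 -> H2 at depth 12
  add 65.211.240.237/32 -> H1 at depth 32
  ? 242.248.0.0  path d0:-→d1:-→d2:-→d3:-→d4:-→d5:-→d6:-→d7:-→d8:-→d9:-→d10:-→d11:-→d12:H2→d13:-→d14:-→d15:-→d16:H0  best=H0
  add 242.240.0.0/12 -> H0 at depth 12
  add 242.248.241.92/32 -> H1 at depth 32
  ? 65.211.240.237  path d0:-→d1:-→d2:-→d3:-→d4:-→d5:-→d6:-→d7:-→d8:-→d9:-→d10:-→d11:-→d12:-→d13:-→d14:-→d15:-→d16:-→d17:-→d18:-→d19:-→d20:-→d21:-→d22:-→d23:-→d24:-→d25:-→d26:-→d27:-→d28:-→d29:-→d30:-→d31:-→d32:H1  best=H1
  ? 221.82.76.208  path d0:-→d1:-→d2:-  best=no-route
  add 245.226.64.0/20 -> H2 at depth 20
  add 65.0.0.0/8 -> H0 at depth 8
  add 242.248.241.92/32 -> H1 at depth 32
  add 64.0.0.0/2 -> H1 at depth 2
  ? 65.59.220.118  path d0:-→d1:-→d2:H1→d3:-→d4:-→d5:-→d6:-→d7:-→d8:H0  best=H0
  - 65.0.0.0/8 clear@8
  ? 242.240.0.28  path d0:-→d1:-→d2:-→d3:-→d4:-→d5:-→d6:-→d7:-→d8:-→d9:-→d10:-→d11:-→d12:H0  best=H0
  ? 65.211.240.237  path d0:-→d1:-→d2:H1→d3:-→d4:-→d5:-→d6:-→d7:-→d8:-→d9:-→d10:-→d11:-→d12:-→d13:-→d14:-→d15:-→d16:-→d17:-→d18:-→d19:-→d20:-→d21:-→d22:-→d23:-→d24:-→d25:-→d26:-→d27:-→d28:-→d29:-→d30:-→d31:-→d32:H1  best=H1
  - 242.240.0.0/12 clear@12
  - 242.248.0.0/16 clear@16
  add 65.210.0.0/15 -> H1 at depth 15
  add 0.0.0.0/0 -> H1 at depth 0
  ? 242.248.241.92  path d0:H1→d1:-→d2:-→d3:-→d4:-→d5:-→d6:-→d7:-→d8:-→d9:-→d10:-→d11:-→d12:-→d13:-→d14:-→d15:-→d16:-→d17:-→d18:-→d19:-→d20:-→d21:-→d22:-→d23:-→d24:-→d25:-→d26:-→d27:-→d28:-→d29:-→d30:-→d31:-→d32:H1  best=H1
  add 245.226.0.0/16 -> H0 at depth 16
  ? 242.248.241.92  path d0:H1→d1:-→d2:-→d3:-→d4:-→d5:-→d6:-→d7:-→d8:-→d9:-→d10:-→d11:-→d12:-→d13:-→d14:-→d15:-→d16:-→d17:-→d18:-→d19:-→d20:-→d21:-→d22:-→d23:-→d24:-→d25:-→d26:-→d27:-→d28:-→d29:-→d30:-→d31:-→d32:H1  best=H1
  add 240.0.0.0/4 -> H0 at depth 4
  ? 245.226.0.12  path d0:H1→d1:-→d2:-→d3:-→d4:H0→d5:-→d6:-→d7:-→d8:-→d9:-→d10:-→d11:-→d12:-→d13:-→d14:-→d15:-→d16:H0→d17:-  best=H0
  ? 245.226.67.195  path d0:H1→d1:-→d2:-→d3:-→d4:H0→d5:-→d6:-→d7:-→d8:-→d9:-→d10:-→d11:-→d12:-→d13:-→d14:-→d15:-→d16:H0→d17:-→d18:-→d19:-→d20:H2  best=H2
  add 65.211.0.0/16 -> H2 at depth 16
  add 242.248.241.0/24 -> H1 at depth 24
  ? 65.210.0.106  path d0:H1→d1:-→d2:H1→d3:-→d4:-→d5:-→d6:-→d7:-→d8:-→d9:-→d10:-→d11:-→d12:-→d13:-→d14:-→d15:H1  best=H1

== LOOKUPS ==
["H0","H1","no-route","H0","H0","H1","H1","H1","H0","H2","H1"]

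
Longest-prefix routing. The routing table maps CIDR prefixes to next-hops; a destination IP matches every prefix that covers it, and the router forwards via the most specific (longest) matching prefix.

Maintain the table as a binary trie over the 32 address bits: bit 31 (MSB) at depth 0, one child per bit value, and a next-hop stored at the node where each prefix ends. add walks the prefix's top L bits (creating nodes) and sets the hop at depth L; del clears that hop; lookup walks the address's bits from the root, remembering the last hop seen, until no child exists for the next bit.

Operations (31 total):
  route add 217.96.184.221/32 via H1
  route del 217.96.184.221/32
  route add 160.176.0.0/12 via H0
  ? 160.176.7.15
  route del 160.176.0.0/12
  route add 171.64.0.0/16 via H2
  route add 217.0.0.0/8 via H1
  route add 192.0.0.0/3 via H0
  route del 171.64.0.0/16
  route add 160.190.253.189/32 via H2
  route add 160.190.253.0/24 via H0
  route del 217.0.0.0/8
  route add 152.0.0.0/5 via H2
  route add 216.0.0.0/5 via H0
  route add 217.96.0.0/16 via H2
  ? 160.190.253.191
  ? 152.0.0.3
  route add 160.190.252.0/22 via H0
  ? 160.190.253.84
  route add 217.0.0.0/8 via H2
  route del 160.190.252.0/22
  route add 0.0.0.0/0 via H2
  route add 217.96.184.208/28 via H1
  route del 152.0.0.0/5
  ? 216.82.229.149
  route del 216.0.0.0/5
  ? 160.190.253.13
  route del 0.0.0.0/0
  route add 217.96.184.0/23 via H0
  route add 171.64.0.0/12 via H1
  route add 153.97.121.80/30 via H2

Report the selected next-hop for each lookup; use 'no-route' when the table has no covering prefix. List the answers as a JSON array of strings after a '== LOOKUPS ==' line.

Apply in order:
  + 217.96.184.221/32 (H1) depth=32
  - 217.96.184.221/32 clear@32
  + 160.176.0.0/12 (H0) depth=12
  ? 160.176.7.15  path d0:-→d1:-→d2:-→d3:-→d4:-→d5:-→d6:-→d7:-→d8:-→d9:-→d10:-→d11:-→d12:H0  best=H0
  - 160.176.0.0/12 clear@12
  + 171.64.0.0/16 (H2) depth=16
  + 217.0.0.0/8 (H1) depth=8
  + 192.0.0.0/3 (H0) depth=3
  - 171.64.0.0/16 clear@16
  + 160.190.253.189/32 (H2) depth=32
  + 160.190.253.0/24 (H0) depth=24
  - 217.0.0.0/8 clear@8
  + 152.0.0.0/5 (H2) depth=5
  + 216.0.0.0/5 (H0) depth=5
  + 217.96.0.0/16 (H2) depth=16
  ? 160.190.253.191  path d0:-→d1:-→d2:-→d3:-→d4:-→d5:-→d6:-→d7:-→d8:-→d9:-→d10:-→d11:-→d12:-→d13:-→d14:-→d15:-→d16:-→d17:-→d18:-→d19:-→d20:-→d21:-→d22:-→d23:-→d24:H0→d25:-→d26:-→d27:-→d28:-→d29:-→d30:-  best=H0
  ? 152.0.0.3  path d0:-→d1:-→d2:-→d3:-→d4:-→d5:H2  best=H2
  + 160.190.252.0/22 (H0) depth=22
  ? 160.190.253.84  path d0:-→d1:-→d2:-→d3:-→d4:-→d5:-→d6:-→d7:-→d8:-→d9:-→d10:-→d11:-→d12:-→d13:-→d14:-→d15:-→d16:-→d17:-→d18:-→d19:-→d20:-→d21:-→d22:H0→d23:-→d24:H0  best=H0
  + 217.0.0.0/8 (H2) depth=8
  - 160.190.252.0/22 clear@22
  + 0.0.0.0/0 (H2) depth=0
  + 217.96.184.208/28 (H1) depth=28
  - 152.0.0.0/5 clear@5
  ? 216.82.229.149  path d0:H2→d1:-→d2:-→d3:H0→d4:-→d5:H0→d6:-→d7:-  best=H0
  - 216.0.0.0/5 clear@5
  ? 160.190.253.13  path d0:H2→d1:-→d2:-→d3:-→d4:-→d5:-→d6:-→d7:-→d8:-→d9:-→d10:-→d11:-→d12:-→d13:-→d14:-→d15:-→d16:-→d17:-→d18:-→d19:-→d20:-→d21:-→d22:-→d23:-→d24:H0  best=H0
  - 0.0.0.0/0 clear@0
  + 217.96.184.0/23 (H0) depth=23
  + 171.64.0.0/12 (H1) depth=12
  + 153.97.121.80/30 (H2) depth=30

== LOOKUPS ==
["H0","H0","H2","H0","H0","H0"]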